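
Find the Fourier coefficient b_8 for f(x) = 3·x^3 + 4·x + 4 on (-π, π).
b_8 = (1/π) ∫_{-π}^{π} f(x)·sin(8x) dx.
Evaluate the integral (use parity and integration by parts as needed): b_8 = -3·π^2/4 - 119/128.

Final answer: -3·π^2/4 - 119/128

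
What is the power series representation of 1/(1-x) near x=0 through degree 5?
x^5 + x^4 + x^3 + x^2 + x + 1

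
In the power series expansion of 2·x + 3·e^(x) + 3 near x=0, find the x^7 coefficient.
Expand to order 7: 2·x + 3·e^(x) + 3 = x^7/1680 + x^6/240 + x^5/40 + x^4/8 + x^3/2 + 3·x^2/2 + 5·x + 6 + O(x^8).
The coefficient of x^7 is 1/1680.

Final answer: 1/1680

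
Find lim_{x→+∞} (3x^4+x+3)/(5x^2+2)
This is an ∞/∞ indeterminate form as x → +∞.
Divide numerator and denominator by x^4 and let the lower-order terms vanish; the numerator's degree 4 exceeds the denominator's degree 2, so the quotient diverges.
Limit = ∞.

Final answer: ∞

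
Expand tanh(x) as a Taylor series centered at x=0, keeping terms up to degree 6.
2·x^5/15 - x^3/3 + x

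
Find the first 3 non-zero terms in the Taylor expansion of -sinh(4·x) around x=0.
-128·x^5/15 - 32·x^3/3 - 4·x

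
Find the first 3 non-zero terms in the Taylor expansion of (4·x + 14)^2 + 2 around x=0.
16·x^2 + 112·x + 198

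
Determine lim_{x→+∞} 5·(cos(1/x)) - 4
Evaluate the dominant behaviour as x → +∞; each term tends to a finite value or vanishes.
Limit = 1.

Final answer: 1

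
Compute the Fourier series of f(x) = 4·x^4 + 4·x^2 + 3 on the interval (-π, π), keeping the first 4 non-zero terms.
(176 - 32·π^2)·cos(x) + (-8 + 8·π^2)·cos(2·x) + (16/27 - 32·π^2/9)·cos(3·x) + 3 + 4·π^2/3 + 4·π^4/5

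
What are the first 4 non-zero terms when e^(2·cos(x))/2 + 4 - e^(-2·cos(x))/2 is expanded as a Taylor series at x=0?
x^6·(-91·e^(2)/720 - 31·e^(-2)/720) + x^4·(-5·e^(-2)/24 + 7·e^(2)/24) + x^2·(-e^(2)/2 - e^(-2)/2) - e^(-2)/2 + e^(2)/2 + 4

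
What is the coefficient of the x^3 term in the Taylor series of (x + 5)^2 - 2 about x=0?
Expand to order 3: (x + 5)^2 - 2 = x^2 + 10·x + 23 + O(x^4).
The coefficient of x^3 is 0.

Final answer: 0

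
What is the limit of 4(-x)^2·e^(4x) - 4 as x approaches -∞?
The product is a 0·∞ indeterminate form at x → -∞.
Rewrite the product as 4(-x)^2 / e^(-4x) (an ∞/∞ form) and apply L'Hôpital, or use the standard hierarchy e^(4|x|) ≫ |(-x)^2| as x → -∞.
The indeterminate product → 0, so the limit = -4.

Final answer: -4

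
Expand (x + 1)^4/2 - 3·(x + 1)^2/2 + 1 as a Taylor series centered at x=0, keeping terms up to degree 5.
x^4/2 + 2·x^3 + 3·x^2/2 - x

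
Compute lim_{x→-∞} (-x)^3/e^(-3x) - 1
The quotient is an ∞/∞ indeterminate form as x → -∞.
Compare growth rates of the dominant terms (exponentials ≫ polynomials ≫ logarithms), or apply L'Hôpital's rule; the quotient → 0.
Adding the constant: 0 - 1 = -1. Limit = -1.

Final answer: -1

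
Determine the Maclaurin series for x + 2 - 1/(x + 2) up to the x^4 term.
-x^4/32 + x^3/16 - x^2/8 + 5·x/4 + 3/2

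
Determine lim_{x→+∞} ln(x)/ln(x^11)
This is an ∞/∞ indeterminate form as x → +∞.
Write ln(x^11) = 11·ln(x), reducing the quotient to 1/11.
Limit = 1/11.

Final answer: 1/11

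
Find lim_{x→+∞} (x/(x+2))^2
As x → +∞: x/(x+2) = 1/(1 + 2/x) → 1, and the 2nd power of a limit-1 base also → 1.
Limit = 1.

Final answer: 1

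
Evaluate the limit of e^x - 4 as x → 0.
Direct substitution at x = 0 gives -3.

Final answer: -3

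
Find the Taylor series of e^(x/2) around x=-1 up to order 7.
e^(-1/2) + e^(-1/2)·(x + 1)/2 + e^(-1/2)·(x + 1)^2/8 + e^(-1/2)·(x + 1)^3/48 + e^(-1/2)·(x + 1)^4/384 + e^(-1/2)·(x + 1)^5/3840 + e^(-1/2)·(x + 1)^6/46080 + e^(-1/2)·(x + 1)^7/645120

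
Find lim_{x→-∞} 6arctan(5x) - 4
Evaluate the dominant behaviour as x → -∞; each term tends to a finite value or vanishes.
Limit = -3·π - 4.

Final answer: -3·π - 4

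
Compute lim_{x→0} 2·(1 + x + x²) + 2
Direct substitution at x = 0 gives 4.

Final answer: 4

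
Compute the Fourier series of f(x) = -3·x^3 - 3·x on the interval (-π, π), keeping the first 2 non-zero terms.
(30 - 6·π^2)·sin(x) + (-3/2 + 3·π^2)·sin(2·x)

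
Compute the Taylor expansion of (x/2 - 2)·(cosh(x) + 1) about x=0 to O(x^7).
-x^6/360 + x^5/48 - x^4/12 + x^3/4 - x^2 + x - 4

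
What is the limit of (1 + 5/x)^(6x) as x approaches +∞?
As x → +∞: write (1 + 5/x)^(6x) = ((1 + 5/x)^x)^6 → (e^5)^6 = e^30.
Limit = e^(30).

Final answer: e^(30)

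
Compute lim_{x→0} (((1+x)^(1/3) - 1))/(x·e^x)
Both numerator and denominator → 0 as x → 0; this is a 0/0 indeterminate form.
Expand each to leading order near x = 0: numerator ~ x/3, denominator ~ x.
The limit of the ratio is 1/3.

Final answer: 1/3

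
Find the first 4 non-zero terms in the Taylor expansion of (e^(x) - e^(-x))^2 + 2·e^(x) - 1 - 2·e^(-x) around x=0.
2·x^3/3 + 4·x^2 + 4·x - 1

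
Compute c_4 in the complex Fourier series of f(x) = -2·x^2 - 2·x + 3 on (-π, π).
Compute the real Fourier coefficients first: a_4 = -1/2, b_4 = 1.
Then c_4 = (a_4 − i·b_4)/2 = -1/4 - i/2.

Final answer: -1/4 - i/2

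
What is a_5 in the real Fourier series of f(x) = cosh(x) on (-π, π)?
a_5 = (1/π) ∫_{-π}^{π} f(x)·cos(5x) dx.
Evaluate the integral (use parity and integration by parts as needed): a_5 = -sinh(π)/(13·π).

Final answer: -sinh(π)/(13·π)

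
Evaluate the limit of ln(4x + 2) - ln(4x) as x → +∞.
This is an ∞ − ∞ indeterminate form.
Combine the logarithms: ln(4x+2) − ln(4x) = ln((4x+2)/(4x)) = ln(1 + 2/(4x)) → ln(1) = 0.
Limit = 0.

Final answer: 0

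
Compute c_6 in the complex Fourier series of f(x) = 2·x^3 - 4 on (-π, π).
Compute the real Fourier coefficients first: a_6 = 0, b_6 = 1/9 - 2·π^2/3.
Then c_6 = (a_6 − i·b_6)/2 = -i/18 + i·π^2/3.

Final answer: -i/18 + i·π^2/3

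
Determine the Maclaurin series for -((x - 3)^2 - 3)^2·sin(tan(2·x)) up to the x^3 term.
-144·x^3 + 144·x^2 - 72·x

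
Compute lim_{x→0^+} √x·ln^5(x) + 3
The product is a 0·∞ indeterminate form at x → 0⁺.
Rewrite the product as ln^5(x) / x^(-1/2) and apply L'Hôpital, or use the standard hierarchy x^(-1/2) ≫ |ln x|^5 as x → 0⁺.
The indeterminate product → 0, so the limit = 3.

Final answer: 3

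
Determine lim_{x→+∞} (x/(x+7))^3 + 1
As x → +∞: x/(x+7) = 1/(1 + 7/x) → 1, and the 3rd power of a limit-1 base also → 1; with the additive constant, 1 + 1 = 2.
Limit = 2.

Final answer: 2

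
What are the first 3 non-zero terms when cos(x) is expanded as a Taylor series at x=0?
x^4/24 - x^2/2 + 1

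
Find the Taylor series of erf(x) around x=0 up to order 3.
-2·x^3/(3·√(π)) + 2·x/√(π)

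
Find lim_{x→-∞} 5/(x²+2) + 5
Evaluate the dominant behaviour as x → -∞; each term tends to a finite value or vanishes.
Limit = 5.

Final answer: 5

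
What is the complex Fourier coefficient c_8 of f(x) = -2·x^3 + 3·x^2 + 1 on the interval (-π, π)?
Compute the real Fourier coefficients first: a_8 = 3/16, b_8 = -3/64 + π^2/2.
Then c_8 = (a_8 − i·b_8)/2 = 3/32 - i·π^2/4 + 3·i/128.

Final answer: 3/32 - i·π^2/4 + 3·i/128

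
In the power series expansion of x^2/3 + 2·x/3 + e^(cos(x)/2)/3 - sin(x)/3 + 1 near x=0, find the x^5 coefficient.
Expand to order 5: x^2/3 + 2·x/3 + e^(cos(x)/2)/3 - sin(x)/3 + 1 = -x^5/360 + 5·x^4·e^(1/2)/288 + x^3/18 + x^2·(1/3 - e^(1/2)/12) + x/3 + e^(1/2)/3 + 1 + O(x^6).
The coefficient of x^5 is -1/360.

Final answer: -1/360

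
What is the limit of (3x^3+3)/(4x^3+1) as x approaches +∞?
This is an ∞/∞ indeterminate form as x → +∞.
Divide numerator and denominator by x^3 and let the lower-order terms vanish; the leading terms give 3/4.
Limit = 3/4.

Final answer: 3/4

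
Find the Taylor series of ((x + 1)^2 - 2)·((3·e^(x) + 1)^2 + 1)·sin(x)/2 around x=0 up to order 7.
19757·x^7/10080 + 143·x^6/20 + 1331·x^5/80 + 77·x^4/3 + 281·x^3/12 + 5·x^2 - 17·x/2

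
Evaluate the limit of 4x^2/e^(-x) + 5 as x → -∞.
The quotient is an ∞/∞ indeterminate form as x → -∞.
Compare growth rates of the dominant terms (exponentials ≫ polynomials ≫ logarithms), or apply L'Hôpital's rule; the quotient → 0.
Adding the constant: 0 + 5 = 5. Limit = 5.

Final answer: 5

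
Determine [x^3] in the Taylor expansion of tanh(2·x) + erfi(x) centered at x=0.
Expand to order 3: tanh(2·x) + erfi(x) = x^3·(-8/3 + 2/(3·√(π))) + x·(2/√(π) + 2) + O(x^4).
The coefficient of x^3 is -8/3 + 2/(3·√(π)).

Final answer: -8/3 + 2/(3·√(π))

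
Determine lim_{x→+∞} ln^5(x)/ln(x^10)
This is an ∞/∞ indeterminate form as x → +∞.
Write ln(x^10) = 10·ln(x), reducing the quotient to ln^4(x)/10 → ∞.
Limit = ∞.

Final answer: ∞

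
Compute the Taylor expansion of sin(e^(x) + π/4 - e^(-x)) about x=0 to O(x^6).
-23·√(2)·x^5/120 - √(2)·x^3/2 - √(2)·x^2 + √(2)·x + √(2)/2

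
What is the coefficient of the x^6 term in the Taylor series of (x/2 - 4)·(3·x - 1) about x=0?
Expand to order 6: (x/2 - 4)·(3·x - 1) = 3·x^2/2 - 25·x/2 + 4 + O(x^7).
The coefficient of x^6 is 0.

Final answer: 0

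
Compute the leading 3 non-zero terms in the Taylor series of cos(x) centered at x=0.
x^4/24 - x^2/2 + 1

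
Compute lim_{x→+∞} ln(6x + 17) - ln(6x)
This is an ∞ − ∞ indeterminate form.
Combine the logarithms: ln(6x+17) − ln(6x) = ln((6x+17)/(6x)) = ln(1 + 17/(6x)) → ln(1) = 0.
Limit = 0.

Final answer: 0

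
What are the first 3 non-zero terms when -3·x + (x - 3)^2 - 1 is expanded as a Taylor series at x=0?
x^2 - 9·x + 8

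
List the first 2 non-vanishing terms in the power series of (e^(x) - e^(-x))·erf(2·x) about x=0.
-28·x^4/(3·√(π)) + 8·x^2/√(π)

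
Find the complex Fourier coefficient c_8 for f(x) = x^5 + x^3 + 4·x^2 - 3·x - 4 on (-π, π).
Compute the real Fourier coefficients first: a_8 = 1/4, b_8 = -π^4/4 - 11·π^2/64 + 1569/2048.
Then c_8 = (a_8 − i·b_8)/2 = 1/8 - 1569·i/4096 + 11·i·π^2/128 + i·π^4/8.

Final answer: 1/8 - 1569·i/4096 + 11·i·π^2/128 + i·π^4/8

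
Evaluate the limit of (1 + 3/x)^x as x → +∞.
As x → +∞: this is the defining limit (1 + 3/x)^x → e^3.
Limit = e^(3).

Final answer: e^(3)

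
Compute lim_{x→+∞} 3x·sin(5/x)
As x → +∞: let u = 5/x → 0⁺; then 3·x·sin(5/x) = 3·5·sin(u)/u → 3·5·1 = 15.
Limit = 15.

Final answer: 15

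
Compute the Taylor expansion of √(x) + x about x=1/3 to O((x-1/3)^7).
1/3 + √(3)/3 + (√(3)/2 + 1)·(x - 1/3) - 3·√(3)·(x - 1/3)^2/8 + 9·√(3)·(x - 1/3)^3/16 - 135·√(3)·(x - 1/3)^4/128 + 567·√(3)·(x - 1/3)^5/256 - 5103·√(3)·(x - 1/3)^6/1024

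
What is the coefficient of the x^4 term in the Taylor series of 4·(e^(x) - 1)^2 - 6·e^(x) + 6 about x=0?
Expand to order 4: 4·(e^(x) - 1)^2 - 6·e^(x) + 6 = 25·x^4/12 + 3·x^3 + x^2 - 6·x + O(x^5).
The coefficient of x^4 is 25/12.

Final answer: 25/12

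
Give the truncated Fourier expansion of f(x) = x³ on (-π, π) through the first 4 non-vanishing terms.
(-12 + 2·π^2)·sin(x) + (3/2 - π^2)·sin(2·x) + (-4/9 + 2·π^2/3)·sin(3·x) + (3/16 - π^2/2)·sin(4·x)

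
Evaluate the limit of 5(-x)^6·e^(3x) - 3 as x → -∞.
The product is a 0·∞ indeterminate form at x → -∞.
Rewrite the product as 5(-x)^6 / e^(-3x) (an ∞/∞ form) and apply L'Hôpital, or use the standard hierarchy e^(3|x|) ≫ |(-x)^6| as x → -∞.
The indeterminate product → 0, so the limit = -3.

Final answer: -3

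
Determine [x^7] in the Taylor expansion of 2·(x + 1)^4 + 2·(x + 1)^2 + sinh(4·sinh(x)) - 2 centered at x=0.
Expand to order 7: 2·(x + 1)^4 + 2·(x + 1)^2 + sinh(4·sinh(x)) - 2 = 14513·x^7/1260 + 139·x^5/10 + 2·x^4 + 58·x^3/3 + 14·x^2 + 16·x + 2 + O(x^8).
The coefficient of x^7 is 14513/1260.

Final answer: 14513/1260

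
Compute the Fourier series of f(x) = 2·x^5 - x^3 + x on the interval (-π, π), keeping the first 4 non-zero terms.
(-82·π^2 + 4·π^4 + 494)·sin(x) + (-2·π^4 - 35/2 + 11·π^2)·sin(2·x) + (-98·π^2/27 + 250/81 + 4·π^4/3)·sin(3·x) + (-π^4 - 37/32 + 7·π^2/4)·sin(4·x)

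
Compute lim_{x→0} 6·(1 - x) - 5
Direct substitution at x = 0 gives 1.

Final answer: 1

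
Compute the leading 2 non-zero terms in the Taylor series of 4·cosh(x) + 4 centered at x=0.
2·x^2 + 8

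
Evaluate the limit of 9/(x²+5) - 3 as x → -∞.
Evaluate the dominant behaviour as x → -∞; each term tends to a finite value or vanishes.
Limit = -3.

Final answer: -3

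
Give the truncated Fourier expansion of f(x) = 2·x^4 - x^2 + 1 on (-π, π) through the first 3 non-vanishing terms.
(100 - 16·π^2)·cos(x) + (-7 + 4·π^2)·cos(2·x) - π^2/3 + 1 + 2·π^4/5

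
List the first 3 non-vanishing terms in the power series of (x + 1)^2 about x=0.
x^2 + 2·x + 1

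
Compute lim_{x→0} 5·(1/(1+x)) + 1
Direct substitution at x = 0 gives 6.

Final answer: 6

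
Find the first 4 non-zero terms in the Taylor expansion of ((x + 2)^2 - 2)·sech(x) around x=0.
-x^4/12 - 2·x^3 + 4·x + 2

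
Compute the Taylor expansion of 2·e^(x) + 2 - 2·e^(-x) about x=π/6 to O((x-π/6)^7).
(-2 + 2·e^(π/6) + 2·e^(π/3))·e^(-π/6) + (2 + 2·e^(π/3))·e^(-π/6)·(x - π/6) + (-1 + e^(π/3))·e^(-π/6)·(x - π/6)^2 + (1 + e^(π/3))·e^(-π/6)·(x - π/6)^3/3 + (-1 + e^(π/3))·e^(-π/6)·(x - π/6)^4/12 + (1 + e^(π/3))·e^(-π/6)·(x - π/6)^5/60 + (-1 + e^(π/3))·e^(-π/6)·(x - π/6)^6/360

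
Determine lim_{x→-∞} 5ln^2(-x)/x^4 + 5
The quotient is an ∞/∞ indeterminate form as x → -∞.
Compare growth rates of the dominant terms (exponentials ≫ polynomials ≫ logarithms), or apply L'Hôpital's rule; the quotient → 0.
Adding the constant: 0 + 5 = 5. Limit = 5.

Final answer: 5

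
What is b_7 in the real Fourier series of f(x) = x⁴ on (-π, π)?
b_7 = (1/π) ∫_{-π}^{π} f(x)·sin(7x) dx.
Evaluate the integral (use parity and integration by parts as needed): b_7 = 0.

Final answer: 0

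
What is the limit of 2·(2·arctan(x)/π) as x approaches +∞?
Evaluate the dominant behaviour as x → +∞; each term tends to a finite value or vanishes.
Limit = 2.

Final answer: 2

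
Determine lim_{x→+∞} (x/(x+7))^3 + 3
As x → +∞: x/(x+7) = 1/(1 + 7/x) → 1, and the 3rd power of a limit-1 base also → 1; with the additive constant, 1 + 3 = 4.
Limit = 4.

Final answer: 4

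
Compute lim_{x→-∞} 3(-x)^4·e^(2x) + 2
The product is a 0·∞ indeterminate form at x → -∞.
Rewrite the product as 3(-x)^4 / e^(-2x) (an ∞/∞ form) and apply L'Hôpital, or use the standard hierarchy e^(2|x|) ≫ |(-x)^4| as x → -∞.
The indeterminate product → 0, so the limit = 2.

Final answer: 2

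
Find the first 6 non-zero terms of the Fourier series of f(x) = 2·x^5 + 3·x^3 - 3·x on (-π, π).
(-74·π^2 + 4·π^4 + 438)·sin(x) + (-2·π^4 - 15/2 + 7·π^2)·sin(2·x) + (-26·π^2/27 - 110/81 + 4·π^4/3)·sin(3·x) + (-π^4 - π^2/4 + 51/32)·sin(4·x) + (-834/625 + 14·π^2/25 + 4·π^4/5)·sin(5·x) + (-2·π^4/3 - 17·π^2/27 + 179/162)·sin(6·x)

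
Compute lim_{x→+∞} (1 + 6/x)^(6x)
As x → +∞: write (1 + 6/x)^(6x) = ((1 + 6/x)^x)^6 → (e^6)^6 = e^36.
Limit = e^(36).

Final answer: e^(36)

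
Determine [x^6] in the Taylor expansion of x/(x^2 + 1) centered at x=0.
Expand to order 6: x/(x^2 + 1) = x^5 - x^3 + x + O(x^7).
The coefficient of x^6 is 0.

Final answer: 0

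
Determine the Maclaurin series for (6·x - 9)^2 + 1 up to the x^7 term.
36·x^2 - 108·x + 82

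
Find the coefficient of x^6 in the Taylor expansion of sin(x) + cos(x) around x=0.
Expand to order 6: sin(x) + cos(x) = -x^6/720 + x^5/120 + x^4/24 - x^3/6 - x^2/2 + x + 1 + O(x^7).
The coefficient of x^6 is -1/720.

Final answer: -1/720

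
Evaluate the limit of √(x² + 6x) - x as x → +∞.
This is an ∞ − ∞ indeterminate form.
Multiply and divide by the conjugate √(x²+6x) + x; the x² terms cancel, leaving (6x)/(√(x²+6x)+x) → 6/2 = 3.
Limit = 3.

Final answer: 3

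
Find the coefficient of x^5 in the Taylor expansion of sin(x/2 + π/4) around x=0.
Expand to order 5: sin(x/2 + π/4) = √(2)·x^5/7680 + √(2)·x^4/768 - √(2)·x^3/96 - √(2)·x^2/16 + √(2)·x/4 + √(2)/2 + O(x^6).
The coefficient of x^5 is √(2)/7680.

Final answer: √(2)/7680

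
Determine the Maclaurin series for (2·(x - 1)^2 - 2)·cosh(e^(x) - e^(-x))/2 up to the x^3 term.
-4·x^3 + x^2 - 2·x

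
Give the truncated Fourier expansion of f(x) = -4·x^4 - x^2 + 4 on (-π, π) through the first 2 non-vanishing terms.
(-188 + 32·π^2)·cos(x) - 4·π^4/5 - π^2/3 + 4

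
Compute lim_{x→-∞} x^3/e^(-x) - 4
The quotient is an ∞/∞ indeterminate form as x → -∞.
Compare growth rates of the dominant terms (exponentials ≫ polynomials ≫ logarithms), or apply L'Hôpital's rule; the quotient → 0.
Adding the constant: 0 - 4 = -4. Limit = -4.

Final answer: -4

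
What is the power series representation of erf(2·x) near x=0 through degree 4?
-16·x^3/(3·√(π)) + 4·x/√(π)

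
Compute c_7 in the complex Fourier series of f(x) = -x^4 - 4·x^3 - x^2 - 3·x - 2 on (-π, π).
Compute the real Fourier coefficients first: a_7 = 148/2401 + 8·π^2/49, b_7 = -8·π^2/7 - 246/343.
Then c_7 = (a_7 − i·b_7)/2 = 74/2401 + 4·π^2/49 + 123·i/343 + 4·i·π^2/7.

Final answer: 74/2401 + 4·π^2/49 + 123·i/343 + 4·i·π^2/7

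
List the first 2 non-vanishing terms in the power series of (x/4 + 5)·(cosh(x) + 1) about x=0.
x/2 + 10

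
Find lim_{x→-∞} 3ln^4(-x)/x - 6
The quotient is an ∞/∞ indeterminate form as x → -∞.
Compare growth rates of the dominant terms (exponentials ≫ polynomials ≫ logarithms), or apply L'Hôpital's rule; the quotient → 0.
Adding the constant: 0 - 6 = -6. Limit = -6.

Final answer: -6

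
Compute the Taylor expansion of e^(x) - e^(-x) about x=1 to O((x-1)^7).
(-1 + e^(2))·e^(-1) + (1 + e^(2))·e^(-1)·(x - 1) + (-1 + e^(2))·e^(-1)·(x - 1)^2/2 + (1 + e^(2))·e^(-1)·(x - 1)^3/6 + (-1 + e^(2))·e^(-1)·(x - 1)^4/24 + (1 + e^(2))·e^(-1)·(x - 1)^5/120 + (-1 + e^(2))·e^(-1)·(x - 1)^6/720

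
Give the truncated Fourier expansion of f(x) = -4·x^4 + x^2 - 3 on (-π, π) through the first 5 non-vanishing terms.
(-196 + 32·π^2)·cos(x) + (13 - 8·π^2)·cos(2·x) + (-76/27 + 32·π^2/9)·cos(3·x) + (1 - 2·π^2)·cos(4·x) - 4·π^4/5 - 3 + π^2/3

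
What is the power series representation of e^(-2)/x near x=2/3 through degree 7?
3·e^(-2)/2 - 9·e^(-2)·(x - 2/3)/4 + 27·e^(-2)·(x - 2/3)^2/8 - 81·e^(-2)·(x - 2/3)^3/16 + 243·e^(-2)·(x - 2/3)^4/32 - 729·e^(-2)·(x - 2/3)^5/64 + 2187·e^(-2)·(x - 2/3)^6/128 - 6561·e^(-2)·(x - 2/3)^7/256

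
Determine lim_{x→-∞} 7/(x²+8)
Evaluate the dominant behaviour as x → -∞; each term tends to a finite value or vanishes.
Limit = 0.

Final answer: 0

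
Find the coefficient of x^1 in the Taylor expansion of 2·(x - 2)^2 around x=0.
Expand to order 1: 2·(x - 2)^2 = 8 - 8·x + O(x^2).
The coefficient of x^1 is -8.

Final answer: -8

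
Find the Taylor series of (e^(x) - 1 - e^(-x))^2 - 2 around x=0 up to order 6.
8·x^6/45 - x^5/30 + 4·x^4/3 - 2·x^3/3 + 4·x^2 - 4·x - 1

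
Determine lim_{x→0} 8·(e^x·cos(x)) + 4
Direct substitution at x = 0 gives 12.

Final answer: 12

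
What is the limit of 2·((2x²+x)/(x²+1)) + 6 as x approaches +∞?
Evaluate the dominant behaviour as x → +∞; each term tends to a finite value or vanishes.
Limit = 10.

Final answer: 10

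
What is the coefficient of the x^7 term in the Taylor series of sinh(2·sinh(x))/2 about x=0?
Expand to order 7: sinh(2·sinh(x))/2 = 989·x^7/5040 + 19·x^5/40 + 5·x^3/6 + x + O(x^8).
The coefficient of x^7 is 989/5040.

Final answer: 989/5040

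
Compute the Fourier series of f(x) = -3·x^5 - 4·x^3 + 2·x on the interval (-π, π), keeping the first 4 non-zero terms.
(-668 - 6·π^4 + 112·π^2)·sin(x) + (-11·π^2 + 29/2 + 3·π^4)·sin(2·x) + (-2·π^4 + 4/27 + 16·π^2/9)·sin(3·x) + (-67/64 + π^2/8 + 3·π^4/2)·sin(4·x)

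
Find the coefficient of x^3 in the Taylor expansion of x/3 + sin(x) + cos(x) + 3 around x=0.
Expand to order 3: x/3 + sin(x) + cos(x) + 3 = -x^3/6 - x^2/2 + 4·x/3 + 4 + O(x^4).
The coefficient of x^3 is -1/6.

Final answer: -1/6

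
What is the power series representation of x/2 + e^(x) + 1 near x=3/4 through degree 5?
11/8 + e^(3/4) + (1/2 + e^(3/4))·(x - 3/4) + e^(3/4)·(x - 3/4)^2/2 + e^(3/4)·(x - 3/4)^3/6 + e^(3/4)·(x - 3/4)^4/24 + e^(3/4)·(x - 3/4)^5/120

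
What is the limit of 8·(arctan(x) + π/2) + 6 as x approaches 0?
Direct substitution at x = 0 gives 6 + 4·π.

Final answer: 6 + 4·π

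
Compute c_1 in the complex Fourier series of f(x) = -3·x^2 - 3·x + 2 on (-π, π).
Compute the real Fourier coefficients first: a_1 = 12, b_1 = -6.
Then c_1 = (a_1 − i·b_1)/2 = 6 + 3·i.

Final answer: 6 + 3·i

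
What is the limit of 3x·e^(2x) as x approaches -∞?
This is a 0·∞ indeterminate form at x → -∞.
Rewrite the product as 3x / e^(-2x) (an ∞/∞ form) and apply L'Hôpital, or use the standard hierarchy e^(2|x|) ≫ |x| as x → -∞.
The indeterminate product → 0, so the limit = 0.

Final answer: 0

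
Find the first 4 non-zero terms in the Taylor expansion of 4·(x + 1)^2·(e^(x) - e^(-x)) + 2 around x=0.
28·x^3/3 + 16·x^2 + 8·x + 2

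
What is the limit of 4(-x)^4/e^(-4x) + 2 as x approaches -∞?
The quotient is an ∞/∞ indeterminate form as x → -∞.
Compare growth rates of the dominant terms (exponentials ≫ polynomials ≫ logarithms), or apply L'Hôpital's rule; the quotient → 0.
Adding the constant: 0 + 2 = 2. Limit = 2.

Final answer: 2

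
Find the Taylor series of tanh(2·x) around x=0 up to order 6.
64·x^5/15 - 8·x^3/3 + 2·x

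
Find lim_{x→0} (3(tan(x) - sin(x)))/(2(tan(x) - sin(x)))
Both numerator and denominator → 0 as x → 0; this is a 0/0 indeterminate form.
Expand each to leading order near x = 0: numerator ~ 3·x^3/2, denominator ~ x^3.
The limit of the ratio is 3/2.

Final answer: 3/2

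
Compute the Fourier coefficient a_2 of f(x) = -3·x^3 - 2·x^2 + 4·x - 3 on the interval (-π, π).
a_2 = (1/π) ∫_{-π}^{π} f(x)·cos(2x) dx.
Evaluate the integral (use parity and integration by parts as needed): a_2 = -2.

Final answer: -2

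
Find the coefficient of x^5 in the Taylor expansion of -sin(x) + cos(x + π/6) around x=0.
Expand to order 5: -sin(x) + cos(x + π/6) = -x^5/80 + √(3)·x^4/48 + x^3/4 - √(3)·x^2/4 - 3·x/2 + √(3)/2 + O(x^6).
The coefficient of x^5 is -1/80.

Final answer: -1/80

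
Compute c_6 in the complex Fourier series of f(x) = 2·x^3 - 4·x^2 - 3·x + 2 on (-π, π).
Compute the real Fourier coefficients first: a_6 = -4/9, b_6 = 10/9 - 2·π^2/3.
Then c_6 = (a_6 − i·b_6)/2 = -2/9 - 5·i/9 + i·π^2/3.

Final answer: -2/9 - 5·i/9 + i·π^2/3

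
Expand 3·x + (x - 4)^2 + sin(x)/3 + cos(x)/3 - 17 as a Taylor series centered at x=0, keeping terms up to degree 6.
-x^6/2160 + x^5/360 + x^4/72 - x^3/18 + 5·x^2/6 - 14·x/3 - 2/3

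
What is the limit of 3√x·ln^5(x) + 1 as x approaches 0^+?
The product is a 0·∞ indeterminate form at x → 0⁺.
Rewrite the product as 3·ln^5(x) / x^(-1/2) and apply L'Hôpital, or use the standard hierarchy x^(-1/2) ≫ |ln x|^5 as x → 0⁺.
The indeterminate product → 0, so the limit = 1.

Final answer: 1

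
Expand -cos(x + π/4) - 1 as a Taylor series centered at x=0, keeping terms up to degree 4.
-√(2)·x^4/48 - √(2)·x^3/12 + √(2)·x^2/4 + √(2)·x/2 - 1 - √(2)/2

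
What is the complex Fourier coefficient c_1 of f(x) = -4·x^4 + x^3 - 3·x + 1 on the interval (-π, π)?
Compute the real Fourier coefficients first: a_1 = -192 + 32·π^2, b_1 = -18 + 2·π^2.
Then c_1 = (a_1 − i·b_1)/2 = -96 + 16·π^2 - i·π^2 + 9·i.

Final answer: -96 + 16·π^2 - i·π^2 + 9·i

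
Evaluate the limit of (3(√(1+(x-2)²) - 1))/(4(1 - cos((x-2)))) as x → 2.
Both numerator and denominator → 0 as x → 2; this is a 0/0 indeterminate form.
Expand each to leading order near x = 2: numerator ~ 3·(x - 2)^2/2, denominator ~ 2·(x - 2)^2.
The limit of the ratio is 3/4.

Final answer: 3/4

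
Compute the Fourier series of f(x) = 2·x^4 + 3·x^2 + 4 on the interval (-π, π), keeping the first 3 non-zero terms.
(84 - 16·π^2)·cos(x) + (-3 + 4·π^2)·cos(2·x) + 4 + π^2 + 2·π^4/5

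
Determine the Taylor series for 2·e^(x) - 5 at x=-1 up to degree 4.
(2 - 5·e)·e^(-1) + 2·e^(-1)·(x + 1) + e^(-1)·(x + 1)^2 + e^(-1)·(x + 1)^3/3 + e^(-1)·(x + 1)^4/12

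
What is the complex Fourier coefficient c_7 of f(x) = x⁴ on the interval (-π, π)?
Compute the real Fourier coefficients first: a_7 = 48/2401 - 8·π^2/49, b_7 = 0.
Then c_7 = (a_7 − i·b_7)/2 = 24/2401 - 4·π^2/49.

Final answer: 24/2401 - 4·π^2/49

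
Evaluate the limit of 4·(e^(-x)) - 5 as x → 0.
Direct substitution at x = 0 gives -1.

Final answer: -1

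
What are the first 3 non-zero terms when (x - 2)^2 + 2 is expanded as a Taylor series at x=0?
x^2 - 4·x + 6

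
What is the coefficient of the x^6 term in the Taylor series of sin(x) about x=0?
Expand to order 6: sin(x) = x^5/120 - x^3/6 + x + O(x^7).
The coefficient of x^6 is 0.

Final answer: 0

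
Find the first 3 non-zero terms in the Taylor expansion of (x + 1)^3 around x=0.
3·x^2 + 3·x + 1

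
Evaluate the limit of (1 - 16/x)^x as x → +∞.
As x → +∞: this is the defining limit (1 - 16/x)^x → e^(-16).
Limit = e^(-16).

Final answer: e^(-16)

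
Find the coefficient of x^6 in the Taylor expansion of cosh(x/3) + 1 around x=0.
Expand to order 6: cosh(x/3) + 1 = x^6/524880 + x^4/1944 + x^2/18 + 2 + O(x^7).
The coefficient of x^6 is 1/524880.

Final answer: 1/524880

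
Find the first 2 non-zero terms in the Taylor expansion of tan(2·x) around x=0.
8·x^3/3 + 2·x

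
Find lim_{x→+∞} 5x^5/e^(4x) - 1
The quotient is an ∞/∞ indeterminate form as x → +∞.
The exponential denominator e^(4x) dominates the polynomial numerator (e^x ≫ x^5 as x → ∞), so the quotient → 0.
Adding the constant: 0 - 1 = -1. Limit = -1.

Final answer: -1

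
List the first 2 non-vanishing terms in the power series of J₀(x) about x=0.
1 - x^2/4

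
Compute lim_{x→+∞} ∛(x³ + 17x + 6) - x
This is an ∞ − ∞ indeterminate form.
Multiply by (A² + AB + B²)/(A² + AB + B²) where A = ∛(x³+17x + 6), B = x to use A³ − B³ = (A−B)(A²+AB+B²); the x³ terms cancel, leaving (17x + 6)/(A²+AB+B²) with denominator ~ 3x², so the limit is 0.
Limit = 0.

Final answer: 0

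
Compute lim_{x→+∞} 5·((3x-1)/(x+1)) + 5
Evaluate the dominant behaviour as x → +∞; each term tends to a finite value or vanishes.
Limit = 20.

Final answer: 20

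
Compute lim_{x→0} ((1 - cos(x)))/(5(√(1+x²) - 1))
Both numerator and denominator → 0 as x → 0; this is a 0/0 indeterminate form.
Expand each to leading order near x = 0: numerator ~ x^2/2, denominator ~ 5·x^2/2.
The limit of the ratio is 1/5.

Final answer: 1/5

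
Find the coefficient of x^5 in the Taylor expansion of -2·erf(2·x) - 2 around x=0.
Expand to order 5: -2·erf(2·x) - 2 = -64·x^5/(5·√(π)) + 32·x^3/(3·√(π)) - 8·x/√(π) - 2 + O(x^6).
The coefficient of x^5 is -64/(5·√(π)).

Final answer: -64/(5·√(π))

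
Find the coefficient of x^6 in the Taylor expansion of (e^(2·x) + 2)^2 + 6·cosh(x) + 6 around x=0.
Expand to order 6: (e^(2·x) + 2)^2 + 6·cosh(x) + 6 = 2179·x^6/360 + 48·x^5/5 + 163·x^4/12 + 16·x^3 + 19·x^2 + 12·x + 21 + O(x^7).
The coefficient of x^6 is 2179/360.

Final answer: 2179/360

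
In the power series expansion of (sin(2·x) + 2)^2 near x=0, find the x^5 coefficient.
Expand to order 5: (sin(2·x) + 2)^2 = 16·x^5/15 - 16·x^4/3 - 16·x^3/3 + 4·x^2 + 8·x + 4 + O(x^6).
The coefficient of x^5 is 16/15.

Final answer: 16/15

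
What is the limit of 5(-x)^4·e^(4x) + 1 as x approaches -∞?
The product is a 0·∞ indeterminate form at x → -∞.
Rewrite the product as 5(-x)^4 / e^(-4x) (an ∞/∞ form) and apply L'Hôpital, or use the standard hierarchy e^(4|x|) ≫ |(-x)^4| as x → -∞.
The indeterminate product → 0, so the limit = 1.

Final answer: 1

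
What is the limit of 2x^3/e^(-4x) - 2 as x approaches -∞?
The quotient is an ∞/∞ indeterminate form as x → -∞.
Compare growth rates of the dominant terms (exponentials ≫ polynomials ≫ logarithms), or apply L'Hôpital's rule; the quotient → 0.
Adding the constant: 0 - 2 = -2. Limit = -2.

Final answer: -2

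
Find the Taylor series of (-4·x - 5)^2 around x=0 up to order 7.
16·x^2 + 40·x + 25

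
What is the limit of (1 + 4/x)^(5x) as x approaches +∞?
As x → +∞: write (1 + 4/x)^(5x) = ((1 + 4/x)^x)^5 → (e^4)^5 = e^20.
Limit = e^(20).

Final answer: e^(20)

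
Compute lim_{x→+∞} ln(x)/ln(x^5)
This is an ∞/∞ indeterminate form as x → +∞.
Write ln(x^5) = 5·ln(x), reducing the quotient to 1/5.
Limit = 1/5.

Final answer: 1/5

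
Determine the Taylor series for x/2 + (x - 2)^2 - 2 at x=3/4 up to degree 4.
-1/16 - 2·(x - 3/4) + (x - 3/4)^2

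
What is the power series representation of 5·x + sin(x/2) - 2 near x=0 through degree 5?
x^5/3840 - x^3/48 + 11·x/2 - 2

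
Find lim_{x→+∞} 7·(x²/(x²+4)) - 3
Evaluate the dominant behaviour as x → +∞; each term tends to a finite value or vanishes.
Limit = 4.

Final answer: 4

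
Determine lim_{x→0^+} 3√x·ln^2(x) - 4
The product is a 0·∞ indeterminate form at x → 0⁺.
Rewrite the product as 3·ln^2(x) / x^(-1/2) and apply L'Hôpital, or use the standard hierarchy x^(-1/2) ≫ |ln x|^2 as x → 0⁺.
The indeterminate product → 0, so the limit = -4.

Final answer: -4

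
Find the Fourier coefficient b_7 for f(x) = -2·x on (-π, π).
b_7 = (1/π) ∫_{-π}^{π} f(x)·sin(7x) dx.
Evaluate the integral (use parity and integration by parts as needed): b_7 = -4/7.

Final answer: -4/7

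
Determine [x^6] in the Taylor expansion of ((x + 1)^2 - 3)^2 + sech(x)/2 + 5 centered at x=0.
Expand to order 6: ((x + 1)^2 - 3)^2 + sech(x)/2 + 5 = -61·x^6/1440 + 53·x^4/48 + 4·x^3 - x^2/4 - 8·x + 19/2 + O(x^7).
The coefficient of x^6 is -61/1440.

Final answer: -61/1440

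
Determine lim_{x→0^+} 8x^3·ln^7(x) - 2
The product is a 0·∞ indeterminate form at x → 0⁺.
Rewrite the product as 8·ln^7(x) / x^(-3) and apply L'Hôpital, or use the standard hierarchy x^(-3) ≫ |ln x|^7 as x → 0⁺.
The indeterminate product → 0, so the limit = -2.

Final answer: -2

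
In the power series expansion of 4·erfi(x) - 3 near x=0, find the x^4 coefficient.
Expand to order 4: 4·erfi(x) - 3 = 8·x^3/(3·√(π)) + 8·x/√(π) - 3 + O(x^5).
The coefficient of x^4 is 0.

Final answer: 0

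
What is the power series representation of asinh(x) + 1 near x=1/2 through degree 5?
asinh(1/2) + 1 + 2·√(5)·(x - 1/2)/5 - 2·√(5)·(x - 1/2)^2/25 - 8·√(5)·(x - 1/2)^3/375 + 4·√(5)·(x - 1/2)^4/125 - 32·√(5)·(x - 1/2)^5/3125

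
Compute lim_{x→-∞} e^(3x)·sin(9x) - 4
Evaluate the dominant behaviour as x → -∞; each term tends to a finite value or vanishes.
Limit = -4.

Final answer: -4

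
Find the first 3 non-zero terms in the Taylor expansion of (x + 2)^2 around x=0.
x^2 + 4·x + 4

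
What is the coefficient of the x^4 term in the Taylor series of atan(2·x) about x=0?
Expand to order 4: atan(2·x) = -8·x^3/3 + 2·x + O(x^5).
The coefficient of x^4 is 0.

Final answer: 0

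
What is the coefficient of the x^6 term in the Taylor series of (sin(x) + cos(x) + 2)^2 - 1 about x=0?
Expand to order 6: (sin(x) + cos(x) + 2)^2 - 1 = -x^6/180 + 3·x^5/10 + x^4/6 - 2·x^3 - 2·x^2 + 6·x + 8 + O(x^7).
The coefficient of x^6 is -1/180.

Final answer: -1/180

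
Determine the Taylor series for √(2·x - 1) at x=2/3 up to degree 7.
√(3)/3 + √(3)·(x - 2/3) - 3·√(3)·(x - 2/3)^2/2 + 9·√(3)·(x - 2/3)^3/2 - 135·√(3)·(x - 2/3)^4/8 + 567·√(3)·(x - 2/3)^5/8 - 5103·√(3)·(x - 2/3)^6/16 + 24057·√(3)·(x - 2/3)^7/16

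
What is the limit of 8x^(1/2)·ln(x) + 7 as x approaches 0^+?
The product is a 0·∞ indeterminate form at x → 0⁺.
Rewrite the product as 8·ln(x) / x^(-1/2) and apply L'Hôpital, or use the standard hierarchy x^(-1/2) ≫ |ln x| as x → 0⁺.
The indeterminate product → 0, so the limit = 7.

Final answer: 7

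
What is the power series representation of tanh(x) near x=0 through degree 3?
-x^3/3 + x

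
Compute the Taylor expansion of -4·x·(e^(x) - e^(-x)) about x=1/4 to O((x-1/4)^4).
(1 - e^(1/2))·e^(-1/4) + (3 - 5·e^(1/2))·e^(-1/4)·(x - 1/4) + (-9·e^(1/2) - 7)·e^(-1/4)·(x - 1/4)^2/2 + (11 - 13·e^(1/2))·e^(-1/4)·(x - 1/4)^3/6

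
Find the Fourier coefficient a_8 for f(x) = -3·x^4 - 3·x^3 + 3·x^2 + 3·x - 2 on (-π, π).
a_8 = (1/π) ∫_{-π}^{π} f(x)·cos(8x) dx.
Evaluate the integral (use parity and integration by parts as needed): a_8 = 57/256 - 3·π^2/8.

Final answer: 57/256 - 3·π^2/8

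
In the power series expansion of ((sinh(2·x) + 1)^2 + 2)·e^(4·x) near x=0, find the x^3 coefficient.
Expand to order 3: ((sinh(2·x) + 1)^2 + 2)·e^(4·x) = 248·x^3/3 + 44·x^2 + 16·x + 3 + O(x^4).
The coefficient of x^3 is 248/3.

Final answer: 248/3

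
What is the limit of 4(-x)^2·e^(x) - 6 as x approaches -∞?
The product is a 0·∞ indeterminate form at x → -∞.
Rewrite the product as 4(-x)^2 / e^(-x) (an ∞/∞ form) and apply L'Hôpital, or use the standard hierarchy e^(|x|) ≫ |(-x)^2| as x → -∞.
The indeterminate product → 0, so the limit = -6.

Final answer: -6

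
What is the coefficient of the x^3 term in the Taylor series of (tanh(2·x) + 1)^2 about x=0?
Expand to order 3: (tanh(2·x) + 1)^2 = -16·x^3/3 + 4·x^2 + 4·x + 1 + O(x^4).
The coefficient of x^3 is -16/3.

Final answer: -16/3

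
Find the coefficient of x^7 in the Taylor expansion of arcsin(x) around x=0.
Expand to order 7: arcsin(x) = 5·x^7/112 + 3·x^5/40 + x^3/6 + x + O(x^8).
The coefficient of x^7 is 5/112.

Final answer: 5/112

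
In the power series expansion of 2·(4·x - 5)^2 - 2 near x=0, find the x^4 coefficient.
Expand to order 4: 2·(4·x - 5)^2 - 2 = 32·x^2 - 80·x + 48 + O(x^5).
The coefficient of x^4 is 0.

Final answer: 0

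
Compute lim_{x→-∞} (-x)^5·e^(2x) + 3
The product is a 0·∞ indeterminate form at x → -∞.
Rewrite the product as (-x)^5 / e^(-2x) (an ∞/∞ form) and apply L'Hôpital, or use the standard hierarchy e^(2|x|) ≫ |(-x)^5| as x → -∞.
The indeterminate product → 0, so the limit = 3.

Final answer: 3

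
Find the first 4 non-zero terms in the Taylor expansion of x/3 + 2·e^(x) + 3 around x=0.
x^3/3 + x^2 + 7·x/3 + 5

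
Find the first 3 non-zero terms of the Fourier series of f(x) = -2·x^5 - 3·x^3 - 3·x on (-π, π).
(-450 - 4·π^4 + 74·π^2)·sin(x) + (-7·π^2 + 27/2 + 2·π^4)·sin(2·x) + (-4·π^4/3 - 214/81 + 26·π^2/27)·sin(3·x)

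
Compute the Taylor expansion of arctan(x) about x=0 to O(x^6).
x^5/5 - x^3/3 + x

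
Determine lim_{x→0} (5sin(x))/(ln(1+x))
Both numerator and denominator → 0 as x → 0; this is a 0/0 indeterminate form.
Expand each to leading order near x = 0: numerator ~ 5·x, denominator ~ x.
The limit of the ratio is 5.

Final answer: 5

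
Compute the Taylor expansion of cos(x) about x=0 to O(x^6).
x^4/24 - x^2/2 + 1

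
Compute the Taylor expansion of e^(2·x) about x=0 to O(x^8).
8·x^7/315 + 4·x^6/45 + 4·x^5/15 + 2·x^4/3 + 4·x^3/3 + 2·x^2 + 2·x + 1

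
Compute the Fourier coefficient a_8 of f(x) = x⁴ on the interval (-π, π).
a_8 = (1/π) ∫_{-π}^{π} f(x)·cos(8x) dx.
Evaluate the integral (use parity and integration by parts as needed): a_8 = -3/256 + π^2/8.

Final answer: -3/256 + π^2/8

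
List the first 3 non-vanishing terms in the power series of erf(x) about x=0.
x^5/(5·√(π)) - 2·x^3/(3·√(π)) + 2·x/√(π)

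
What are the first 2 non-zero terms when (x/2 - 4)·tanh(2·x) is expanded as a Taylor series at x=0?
x^2 - 8·x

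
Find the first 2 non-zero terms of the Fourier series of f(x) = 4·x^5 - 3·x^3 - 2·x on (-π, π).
(-166·π^2 + 8·π^4 + 992)·sin(x) + (-4·π^4 - 65/2 + 23·π^2)·sin(2·x)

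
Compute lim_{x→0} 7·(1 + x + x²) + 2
Direct substitution at x = 0 gives 9.

Final answer: 9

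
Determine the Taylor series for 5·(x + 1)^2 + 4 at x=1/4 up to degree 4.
189/16 + 25·(x - 1/4)/2 + 5·(x - 1/4)^2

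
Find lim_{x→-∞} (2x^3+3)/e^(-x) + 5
The quotient is an ∞/∞ indeterminate form as x → -∞.
Compare growth rates of the dominant terms (exponentials ≫ polynomials ≫ logarithms), or apply L'Hôpital's rule; the quotient → 0.
Adding the constant: 0 + 5 = 5. Limit = 5.

Final answer: 5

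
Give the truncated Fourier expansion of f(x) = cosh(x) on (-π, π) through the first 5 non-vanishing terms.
-cos(x)·sinh(π)/π + 2·cos(2·x)·sinh(π)/(5·π) - cos(3·x)·sinh(π)/(5·π) + 2·cos(4·x)·sinh(π)/(17·π) + sinh(π)/π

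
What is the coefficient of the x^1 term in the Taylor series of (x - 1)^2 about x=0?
Expand to order 1: (x - 1)^2 = 1 - 2·x + O(x^2).
The coefficient of x^1 is -2.

Final answer: -2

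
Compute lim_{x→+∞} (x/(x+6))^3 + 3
As x → +∞: x/(x+6) = 1/(1 + 6/x) → 1, and the 3rd power of a limit-1 base also → 1; with the additive constant, 1 + 3 = 4.
Limit = 4.

Final answer: 4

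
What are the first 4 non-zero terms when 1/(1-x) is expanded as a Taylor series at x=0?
x^3 + x^2 + x + 1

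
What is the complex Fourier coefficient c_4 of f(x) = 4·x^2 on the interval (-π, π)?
Compute the real Fourier coefficients first: a_4 = 1, b_4 = 0.
Then c_4 = (a_4 − i·b_4)/2 = 1/2.

Final answer: 1/2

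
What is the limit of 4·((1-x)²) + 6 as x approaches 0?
Direct substitution at x = 0 gives 10.

Final answer: 10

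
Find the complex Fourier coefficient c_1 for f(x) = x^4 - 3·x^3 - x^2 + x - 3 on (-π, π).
Compute the real Fourier coefficients first: a_1 = 52 - 8·π^2, b_1 = 38 - 6·π^2.
Then c_1 = (a_1 − i·b_1)/2 = -4·π^2 + 26 - 19·i + 3·i·π^2.

Final answer: -4·π^2 + 26 - 19·i + 3·i·π^2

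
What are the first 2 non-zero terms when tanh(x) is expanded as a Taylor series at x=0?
-x^3/3 + x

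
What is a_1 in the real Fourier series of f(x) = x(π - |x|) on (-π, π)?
a_1 = (1/π) ∫_{-π}^{π} f(x)·cos(1x) dx.
Evaluate the integral (use parity and integration by parts as needed): a_1 = 0.

Final answer: 0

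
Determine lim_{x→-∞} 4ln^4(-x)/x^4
This is an ∞/∞ indeterminate form as x → -∞.
Compare growth rates of the dominant terms (exponentials ≫ polynomials ≫ logarithms), or apply L'Hôpital's rule; the quotient → 0.
Limit = 0.

Final answer: 0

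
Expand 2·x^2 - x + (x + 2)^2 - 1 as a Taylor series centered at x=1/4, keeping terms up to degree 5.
63/16 + 9·(x - 1/4)/2 + 3·(x - 1/4)^2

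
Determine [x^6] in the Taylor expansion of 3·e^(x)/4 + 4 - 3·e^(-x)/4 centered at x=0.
Expand to order 6: 3·e^(x)/4 + 4 - 3·e^(-x)/4 = x^5/80 + x^3/4 + 3·x/2 + 4 + O(x^7).
The coefficient of x^6 is 0.

Final answer: 0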